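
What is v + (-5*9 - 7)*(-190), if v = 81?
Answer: 9961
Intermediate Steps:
v + (-5*9 - 7)*(-190) = 81 + (-5*9 - 7)*(-190) = 81 + (-45 - 7)*(-190) = 81 - 52*(-190) = 81 + 9880 = 9961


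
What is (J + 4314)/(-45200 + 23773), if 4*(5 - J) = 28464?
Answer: 2797/21427 ≈ 0.13054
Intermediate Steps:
J = -7111 (J = 5 - ¼*28464 = 5 - 7116 = -7111)
(J + 4314)/(-45200 + 23773) = (-7111 + 4314)/(-45200 + 23773) = -2797/(-21427) = -2797*(-1/21427) = 2797/21427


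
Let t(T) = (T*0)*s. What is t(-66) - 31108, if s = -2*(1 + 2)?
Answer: -31108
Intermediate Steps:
s = -6 (s = -2*3 = -6)
t(T) = 0 (t(T) = (T*0)*(-6) = 0*(-6) = 0)
t(-66) - 31108 = 0 - 31108 = -31108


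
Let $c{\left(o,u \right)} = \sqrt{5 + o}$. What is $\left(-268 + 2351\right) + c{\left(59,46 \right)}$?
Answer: $2091$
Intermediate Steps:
$\left(-268 + 2351\right) + c{\left(59,46 \right)} = \left(-268 + 2351\right) + \sqrt{5 + 59} = 2083 + \sqrt{64} = 2083 + 8 = 2091$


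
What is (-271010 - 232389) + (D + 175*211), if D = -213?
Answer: -466687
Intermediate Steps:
(-271010 - 232389) + (D + 175*211) = (-271010 - 232389) + (-213 + 175*211) = -503399 + (-213 + 36925) = -503399 + 36712 = -466687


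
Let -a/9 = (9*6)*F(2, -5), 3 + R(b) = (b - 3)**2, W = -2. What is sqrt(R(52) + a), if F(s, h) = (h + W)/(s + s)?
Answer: sqrt(12994)/2 ≈ 56.996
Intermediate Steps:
F(s, h) = (-2 + h)/(2*s) (F(s, h) = (h - 2)/(s + s) = (-2 + h)/((2*s)) = (-2 + h)*(1/(2*s)) = (-2 + h)/(2*s))
R(b) = -3 + (-3 + b)**2 (R(b) = -3 + (b - 3)**2 = -3 + (-3 + b)**2)
a = 1701/2 (a = -9*9*6*(1/2)*(-2 - 5)/2 = -486*(1/2)*(1/2)*(-7) = -486*(-7)/4 = -9*(-189/2) = 1701/2 ≈ 850.50)
sqrt(R(52) + a) = sqrt((-3 + (-3 + 52)**2) + 1701/2) = sqrt((-3 + 49**2) + 1701/2) = sqrt((-3 + 2401) + 1701/2) = sqrt(2398 + 1701/2) = sqrt(6497/2) = sqrt(12994)/2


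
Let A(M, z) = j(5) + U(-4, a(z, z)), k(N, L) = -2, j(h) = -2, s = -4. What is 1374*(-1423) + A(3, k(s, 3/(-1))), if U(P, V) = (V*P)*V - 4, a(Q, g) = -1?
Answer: -1955212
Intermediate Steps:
U(P, V) = -4 + P*V**2 (U(P, V) = (P*V)*V - 4 = P*V**2 - 4 = -4 + P*V**2)
A(M, z) = -10 (A(M, z) = -2 + (-4 - 4*(-1)**2) = -2 + (-4 - 4*1) = -2 + (-4 - 4) = -2 - 8 = -10)
1374*(-1423) + A(3, k(s, 3/(-1))) = 1374*(-1423) - 10 = -1955202 - 10 = -1955212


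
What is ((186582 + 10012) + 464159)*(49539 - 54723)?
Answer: -3425343552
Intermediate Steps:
((186582 + 10012) + 464159)*(49539 - 54723) = (196594 + 464159)*(-5184) = 660753*(-5184) = -3425343552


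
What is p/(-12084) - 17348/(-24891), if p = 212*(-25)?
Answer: 537037/472929 ≈ 1.1356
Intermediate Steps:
p = -5300
p/(-12084) - 17348/(-24891) = -5300/(-12084) - 17348/(-24891) = -5300*(-1/12084) - 17348*(-1/24891) = 25/57 + 17348/24891 = 537037/472929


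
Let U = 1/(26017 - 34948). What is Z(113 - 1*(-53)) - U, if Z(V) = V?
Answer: 1482547/8931 ≈ 166.00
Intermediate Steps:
U = -1/8931 (U = 1/(-8931) = -1/8931 ≈ -0.00011197)
Z(113 - 1*(-53)) - U = (113 - 1*(-53)) - 1*(-1/8931) = (113 + 53) + 1/8931 = 166 + 1/8931 = 1482547/8931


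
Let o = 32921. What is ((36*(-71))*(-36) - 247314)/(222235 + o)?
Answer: -2353/3866 ≈ -0.60864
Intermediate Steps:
((36*(-71))*(-36) - 247314)/(222235 + o) = ((36*(-71))*(-36) - 247314)/(222235 + 32921) = (-2556*(-36) - 247314)/255156 = (92016 - 247314)*(1/255156) = -155298*1/255156 = -2353/3866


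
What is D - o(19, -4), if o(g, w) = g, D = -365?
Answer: -384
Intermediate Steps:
D - o(19, -4) = -365 - 1*19 = -365 - 19 = -384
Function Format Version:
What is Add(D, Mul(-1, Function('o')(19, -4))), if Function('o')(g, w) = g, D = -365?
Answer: -384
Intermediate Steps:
Add(D, Mul(-1, Function('o')(19, -4))) = Add(-365, Mul(-1, 19)) = Add(-365, -19) = -384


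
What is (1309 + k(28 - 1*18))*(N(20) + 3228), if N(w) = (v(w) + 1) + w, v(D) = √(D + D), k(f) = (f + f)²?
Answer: 5552541 + 3418*√10 ≈ 5.5634e+6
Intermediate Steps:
k(f) = 4*f² (k(f) = (2*f)² = 4*f²)
v(D) = √2*√D (v(D) = √(2*D) = √2*√D)
N(w) = 1 + w + √2*√w (N(w) = (√2*√w + 1) + w = (1 + √2*√w) + w = 1 + w + √2*√w)
(1309 + k(28 - 1*18))*(N(20) + 3228) = (1309 + 4*(28 - 1*18)²)*((1 + 20 + √2*√20) + 3228) = (1309 + 4*(28 - 18)²)*((1 + 20 + √2*(2*√5)) + 3228) = (1309 + 4*10²)*((1 + 20 + 2*√10) + 3228) = (1309 + 4*100)*((21 + 2*√10) + 3228) = (1309 + 400)*(3249 + 2*√10) = 1709*(3249 + 2*√10) = 5552541 + 3418*√10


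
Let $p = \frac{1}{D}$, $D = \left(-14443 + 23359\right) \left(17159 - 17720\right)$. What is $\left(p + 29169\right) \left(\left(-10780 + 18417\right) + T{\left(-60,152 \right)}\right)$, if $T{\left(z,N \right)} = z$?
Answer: $\frac{1105482186342811}{5001876} \approx 2.2101 \cdot 10^{8}$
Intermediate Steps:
$D = -5001876$ ($D = 8916 \left(-561\right) = -5001876$)
$p = - \frac{1}{5001876}$ ($p = \frac{1}{-5001876} = - \frac{1}{5001876} \approx -1.9992 \cdot 10^{-7}$)
$\left(p + 29169\right) \left(\left(-10780 + 18417\right) + T{\left(-60,152 \right)}\right) = \left(- \frac{1}{5001876} + 29169\right) \left(\left(-10780 + 18417\right) - 60\right) = \frac{145899721043 \left(7637 - 60\right)}{5001876} = \frac{145899721043}{5001876} \cdot 7577 = \frac{1105482186342811}{5001876}$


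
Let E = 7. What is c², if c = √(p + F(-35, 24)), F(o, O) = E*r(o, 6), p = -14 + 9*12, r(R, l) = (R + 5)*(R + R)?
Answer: 14794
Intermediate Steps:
r(R, l) = 2*R*(5 + R) (r(R, l) = (5 + R)*(2*R) = 2*R*(5 + R))
p = 94 (p = -14 + 108 = 94)
F(o, O) = 14*o*(5 + o) (F(o, O) = 7*(2*o*(5 + o)) = 14*o*(5 + o))
c = √14794 (c = √(94 + 14*(-35)*(5 - 35)) = √(94 + 14*(-35)*(-30)) = √(94 + 14700) = √14794 ≈ 121.63)
c² = (√14794)² = 14794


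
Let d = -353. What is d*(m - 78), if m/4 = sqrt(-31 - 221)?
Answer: 27534 - 8472*I*sqrt(7) ≈ 27534.0 - 22415.0*I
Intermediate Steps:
m = 24*I*sqrt(7) (m = 4*sqrt(-31 - 221) = 4*sqrt(-252) = 4*(6*I*sqrt(7)) = 24*I*sqrt(7) ≈ 63.498*I)
d*(m - 78) = -353*(24*I*sqrt(7) - 78) = -353*(-78 + 24*I*sqrt(7)) = 27534 - 8472*I*sqrt(7)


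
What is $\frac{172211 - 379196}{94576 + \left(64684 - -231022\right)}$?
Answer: $- \frac{68995}{130094} \approx -0.53035$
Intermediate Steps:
$\frac{172211 - 379196}{94576 + \left(64684 - -231022\right)} = - \frac{206985}{94576 + \left(64684 + 231022\right)} = - \frac{206985}{94576 + 295706} = - \frac{206985}{390282} = \left(-206985\right) \frac{1}{390282} = - \frac{68995}{130094}$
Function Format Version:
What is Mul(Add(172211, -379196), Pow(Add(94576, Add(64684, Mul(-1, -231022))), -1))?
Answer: Rational(-68995, 130094) ≈ -0.53035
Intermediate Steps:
Mul(Add(172211, -379196), Pow(Add(94576, Add(64684, Mul(-1, -231022))), -1)) = Mul(-206985, Pow(Add(94576, Add(64684, 231022)), -1)) = Mul(-206985, Pow(Add(94576, 295706), -1)) = Mul(-206985, Pow(390282, -1)) = Mul(-206985, Rational(1, 390282)) = Rational(-68995, 130094)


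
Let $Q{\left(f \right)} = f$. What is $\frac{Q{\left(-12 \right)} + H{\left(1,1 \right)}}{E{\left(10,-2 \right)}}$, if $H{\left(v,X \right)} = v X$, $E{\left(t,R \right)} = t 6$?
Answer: $- \frac{11}{60} \approx -0.18333$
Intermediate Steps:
$E{\left(t,R \right)} = 6 t$
$H{\left(v,X \right)} = X v$
$\frac{Q{\left(-12 \right)} + H{\left(1,1 \right)}}{E{\left(10,-2 \right)}} = \frac{-12 + 1 \cdot 1}{6 \cdot 10} = \frac{-12 + 1}{60} = \left(-11\right) \frac{1}{60} = - \frac{11}{60}$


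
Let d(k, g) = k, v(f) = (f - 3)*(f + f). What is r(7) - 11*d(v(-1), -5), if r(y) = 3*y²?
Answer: 59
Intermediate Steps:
v(f) = 2*f*(-3 + f) (v(f) = (-3 + f)*(2*f) = 2*f*(-3 + f))
r(7) - 11*d(v(-1), -5) = 3*7² - 22*(-1)*(-3 - 1) = 3*49 - 22*(-1)*(-4) = 147 - 11*8 = 147 - 88 = 59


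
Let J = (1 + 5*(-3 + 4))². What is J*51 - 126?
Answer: 1710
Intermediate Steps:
J = 36 (J = (1 + 5*1)² = (1 + 5)² = 6² = 36)
J*51 - 126 = 36*51 - 126 = 1836 - 126 = 1710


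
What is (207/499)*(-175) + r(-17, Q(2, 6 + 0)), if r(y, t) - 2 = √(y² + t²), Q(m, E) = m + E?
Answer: -35227/499 + √353 ≈ -51.807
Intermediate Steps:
Q(m, E) = E + m
r(y, t) = 2 + √(t² + y²) (r(y, t) = 2 + √(y² + t²) = 2 + √(t² + y²))
(207/499)*(-175) + r(-17, Q(2, 6 + 0)) = (207/499)*(-175) + (2 + √(((6 + 0) + 2)² + (-17)²)) = (207*(1/499))*(-175) + (2 + √((6 + 2)² + 289)) = (207/499)*(-175) + (2 + √(8² + 289)) = -36225/499 + (2 + √(64 + 289)) = -36225/499 + (2 + √353) = -35227/499 + √353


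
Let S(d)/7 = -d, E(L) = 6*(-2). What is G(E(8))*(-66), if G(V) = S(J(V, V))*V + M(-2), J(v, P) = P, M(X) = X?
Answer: 66660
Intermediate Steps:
E(L) = -12
S(d) = -7*d (S(d) = 7*(-d) = -7*d)
G(V) = -2 - 7*V² (G(V) = (-7*V)*V - 2 = -7*V² - 2 = -2 - 7*V²)
G(E(8))*(-66) = (-2 - 7*(-12)²)*(-66) = (-2 - 7*144)*(-66) = (-2 - 1008)*(-66) = -1010*(-66) = 66660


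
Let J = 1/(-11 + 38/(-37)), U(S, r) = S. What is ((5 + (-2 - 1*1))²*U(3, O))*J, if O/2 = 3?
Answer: -444/445 ≈ -0.99775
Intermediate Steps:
O = 6 (O = 2*3 = 6)
J = -37/445 (J = 1/(-11 + 38*(-1/37)) = 1/(-11 - 38/37) = 1/(-445/37) = -37/445 ≈ -0.083146)
((5 + (-2 - 1*1))²*U(3, O))*J = ((5 + (-2 - 1*1))²*3)*(-37/445) = ((5 + (-2 - 1))²*3)*(-37/445) = ((5 - 3)²*3)*(-37/445) = (2²*3)*(-37/445) = (4*3)*(-37/445) = 12*(-37/445) = -444/445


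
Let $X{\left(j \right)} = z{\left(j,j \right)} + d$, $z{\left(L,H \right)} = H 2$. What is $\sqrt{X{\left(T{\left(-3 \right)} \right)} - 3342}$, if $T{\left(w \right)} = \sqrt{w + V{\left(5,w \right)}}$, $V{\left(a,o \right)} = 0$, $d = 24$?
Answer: $\sqrt{-3318 + 2 i \sqrt{3}} \approx 0.0301 + 57.602 i$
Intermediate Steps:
$z{\left(L,H \right)} = 2 H$
$T{\left(w \right)} = \sqrt{w}$ ($T{\left(w \right)} = \sqrt{w + 0} = \sqrt{w}$)
$X{\left(j \right)} = 24 + 2 j$ ($X{\left(j \right)} = 2 j + 24 = 24 + 2 j$)
$\sqrt{X{\left(T{\left(-3 \right)} \right)} - 3342} = \sqrt{\left(24 + 2 \sqrt{-3}\right) - 3342} = \sqrt{\left(24 + 2 i \sqrt{3}\right) - 3342} = \sqrt{-3318 + 2 i \sqrt{3}}$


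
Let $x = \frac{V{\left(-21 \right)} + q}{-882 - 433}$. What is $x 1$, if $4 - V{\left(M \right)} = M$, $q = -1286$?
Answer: $\frac{1261}{1315} \approx 0.95894$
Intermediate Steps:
$V{\left(M \right)} = 4 - M$
$x = \frac{1261}{1315}$ ($x = \frac{\left(4 - -21\right) - 1286}{-882 - 433} = \frac{\left(4 + 21\right) - 1286}{-1315} = \left(25 - 1286\right) \left(- \frac{1}{1315}\right) = \left(-1261\right) \left(- \frac{1}{1315}\right) = \frac{1261}{1315} \approx 0.95894$)
$x 1 = \frac{1261}{1315} \cdot 1 = \frac{1261}{1315}$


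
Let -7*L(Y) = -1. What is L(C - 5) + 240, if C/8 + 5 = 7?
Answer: 1681/7 ≈ 240.14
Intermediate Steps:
C = 16 (C = -40 + 8*7 = -40 + 56 = 16)
L(Y) = 1/7 (L(Y) = -1/7*(-1) = 1/7)
L(C - 5) + 240 = 1/7 + 240 = 1681/7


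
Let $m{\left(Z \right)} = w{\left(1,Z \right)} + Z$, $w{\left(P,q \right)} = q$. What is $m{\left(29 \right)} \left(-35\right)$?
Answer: $-2030$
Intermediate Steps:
$m{\left(Z \right)} = 2 Z$ ($m{\left(Z \right)} = Z + Z = 2 Z$)
$m{\left(29 \right)} \left(-35\right) = 2 \cdot 29 \left(-35\right) = 58 \left(-35\right) = -2030$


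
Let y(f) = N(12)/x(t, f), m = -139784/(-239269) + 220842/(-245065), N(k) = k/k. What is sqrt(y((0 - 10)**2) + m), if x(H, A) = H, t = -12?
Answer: I*sqrt(9181224851829195)/151450170 ≈ 0.63268*I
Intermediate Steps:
N(k) = 1
m = -8000206/25241695 (m = -139784*(-1/239269) + 220842*(-1/245065) = 1384/2369 - 220842/245065 = -8000206/25241695 ≈ -0.31694)
y(f) = -1/12 (y(f) = 1/(-12) = 1*(-1/12) = -1/12)
sqrt(y((0 - 10)**2) + m) = sqrt(-1/12 - 8000206/25241695) = sqrt(-121244167/302900340) = I*sqrt(9181224851829195)/151450170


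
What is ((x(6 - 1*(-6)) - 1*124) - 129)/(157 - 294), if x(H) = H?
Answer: 241/137 ≈ 1.7591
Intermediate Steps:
((x(6 - 1*(-6)) - 1*124) - 129)/(157 - 294) = (((6 - 1*(-6)) - 1*124) - 129)/(157 - 294) = (((6 + 6) - 124) - 129)/(-137) = ((12 - 124) - 129)*(-1/137) = (-112 - 129)*(-1/137) = -241*(-1/137) = 241/137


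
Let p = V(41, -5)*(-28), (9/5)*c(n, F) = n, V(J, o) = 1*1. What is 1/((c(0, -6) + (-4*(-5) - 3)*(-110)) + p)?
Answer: -1/1898 ≈ -0.00052687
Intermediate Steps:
V(J, o) = 1
c(n, F) = 5*n/9
p = -28 (p = 1*(-28) = -28)
1/((c(0, -6) + (-4*(-5) - 3)*(-110)) + p) = 1/(((5/9)*0 + (-4*(-5) - 3)*(-110)) - 28) = 1/((0 + (20 - 3)*(-110)) - 28) = 1/((0 + 17*(-110)) - 28) = 1/((0 - 1870) - 28) = 1/(-1870 - 28) = 1/(-1898) = -1/1898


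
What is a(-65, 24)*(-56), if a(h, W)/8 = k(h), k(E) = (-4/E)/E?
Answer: 1792/4225 ≈ 0.42414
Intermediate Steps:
k(E) = -4/E²
a(h, W) = -32/h² (a(h, W) = 8*(-4/h²) = -32/h²)
a(-65, 24)*(-56) = -32/(-65)²*(-56) = -32*1/4225*(-56) = -32/4225*(-56) = 1792/4225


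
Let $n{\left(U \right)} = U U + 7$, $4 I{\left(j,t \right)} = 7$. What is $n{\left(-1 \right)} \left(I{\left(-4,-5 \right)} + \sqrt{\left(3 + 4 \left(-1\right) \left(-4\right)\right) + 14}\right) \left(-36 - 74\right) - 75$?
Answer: $-1615 - 880 \sqrt{33} \approx -6670.2$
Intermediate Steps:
$I{\left(j,t \right)} = \frac{7}{4}$ ($I{\left(j,t \right)} = \frac{1}{4} \cdot 7 = \frac{7}{4}$)
$n{\left(U \right)} = 7 + U^{2}$ ($n{\left(U \right)} = U^{2} + 7 = 7 + U^{2}$)
$n{\left(-1 \right)} \left(I{\left(-4,-5 \right)} + \sqrt{\left(3 + 4 \left(-1\right) \left(-4\right)\right) + 14}\right) \left(-36 - 74\right) - 75 = \left(7 + \left(-1\right)^{2}\right) \left(\frac{7}{4} + \sqrt{\left(3 + 4 \left(-1\right) \left(-4\right)\right) + 14}\right) \left(-36 - 74\right) - 75 = \left(7 + 1\right) \left(\frac{7}{4} + \sqrt{\left(3 - -16\right) + 14}\right) \left(-110\right) - 75 = 8 \left(\frac{7}{4} + \sqrt{\left(3 + 16\right) + 14}\right) \left(-110\right) - 75 = 8 \left(\frac{7}{4} + \sqrt{19 + 14}\right) \left(-110\right) - 75 = 8 \left(\frac{7}{4} + \sqrt{33}\right) \left(-110\right) - 75 = 8 \left(- \frac{385}{2} - 110 \sqrt{33}\right) - 75 = \left(-1540 - 880 \sqrt{33}\right) - 75 = -1615 - 880 \sqrt{33}$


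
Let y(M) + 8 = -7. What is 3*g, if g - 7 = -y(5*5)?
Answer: 66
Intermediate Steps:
y(M) = -15 (y(M) = -8 - 7 = -15)
g = 22 (g = 7 - 1*(-15) = 7 + 15 = 22)
3*g = 3*22 = 66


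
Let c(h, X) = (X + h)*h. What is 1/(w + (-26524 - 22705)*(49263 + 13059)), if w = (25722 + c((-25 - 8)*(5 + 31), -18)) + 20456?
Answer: -1/3066570832 ≈ -3.2610e-10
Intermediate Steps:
c(h, X) = h*(X + h)
w = 1478906 (w = (25722 + ((-25 - 8)*(5 + 31))*(-18 + (-25 - 8)*(5 + 31))) + 20456 = (25722 + (-33*36)*(-18 - 33*36)) + 20456 = (25722 - 1188*(-18 - 1188)) + 20456 = (25722 - 1188*(-1206)) + 20456 = (25722 + 1432728) + 20456 = 1458450 + 20456 = 1478906)
1/(w + (-26524 - 22705)*(49263 + 13059)) = 1/(1478906 + (-26524 - 22705)*(49263 + 13059)) = 1/(1478906 - 49229*62322) = 1/(1478906 - 3068049738) = 1/(-3066570832) = -1/3066570832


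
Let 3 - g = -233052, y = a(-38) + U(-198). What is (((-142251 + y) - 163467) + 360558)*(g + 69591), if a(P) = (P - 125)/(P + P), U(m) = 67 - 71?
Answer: 630668715777/38 ≈ 1.6597e+10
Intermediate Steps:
U(m) = -4
a(P) = (-125 + P)/(2*P) (a(P) = (-125 + P)/((2*P)) = (-125 + P)*(1/(2*P)) = (-125 + P)/(2*P))
y = -141/76 (y = (½)*(-125 - 38)/(-38) - 4 = (½)*(-1/38)*(-163) - 4 = 163/76 - 4 = -141/76 ≈ -1.8553)
g = 233055 (g = 3 - 1*(-233052) = 3 + 233052 = 233055)
(((-142251 + y) - 163467) + 360558)*(g + 69591) = (((-142251 - 141/76) - 163467) + 360558)*(233055 + 69591) = ((-10811217/76 - 163467) + 360558)*302646 = (-23234709/76 + 360558)*302646 = (4167699/76)*302646 = 630668715777/38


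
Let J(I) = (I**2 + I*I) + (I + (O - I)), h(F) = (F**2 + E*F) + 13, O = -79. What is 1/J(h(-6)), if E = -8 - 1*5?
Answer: 1/32179 ≈ 3.1076e-5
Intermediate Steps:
E = -13 (E = -8 - 5 = -13)
h(F) = 13 + F**2 - 13*F (h(F) = (F**2 - 13*F) + 13 = 13 + F**2 - 13*F)
J(I) = -79 + 2*I**2 (J(I) = (I**2 + I*I) + (I + (-79 - I)) = (I**2 + I**2) - 79 = 2*I**2 - 79 = -79 + 2*I**2)
1/J(h(-6)) = 1/(-79 + 2*(13 + (-6)**2 - 13*(-6))**2) = 1/(-79 + 2*(13 + 36 + 78)**2) = 1/(-79 + 2*127**2) = 1/(-79 + 2*16129) = 1/(-79 + 32258) = 1/32179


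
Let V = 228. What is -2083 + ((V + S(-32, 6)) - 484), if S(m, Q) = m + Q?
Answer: -2365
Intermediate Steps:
S(m, Q) = Q + m
-2083 + ((V + S(-32, 6)) - 484) = -2083 + ((228 + (6 - 32)) - 484) = -2083 + ((228 - 26) - 484) = -2083 + (202 - 484) = -2083 - 282 = -2365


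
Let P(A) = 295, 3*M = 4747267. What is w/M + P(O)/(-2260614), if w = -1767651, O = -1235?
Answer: -11989330236907/10731738241938 ≈ -1.1172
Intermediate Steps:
M = 4747267/3 (M = (1/3)*4747267 = 4747267/3 ≈ 1.5824e+6)
w/M + P(O)/(-2260614) = -1767651/4747267/3 + 295/(-2260614) = -1767651*3/4747267 + 295*(-1/2260614) = -5302953/4747267 - 295/2260614 = -11989330236907/10731738241938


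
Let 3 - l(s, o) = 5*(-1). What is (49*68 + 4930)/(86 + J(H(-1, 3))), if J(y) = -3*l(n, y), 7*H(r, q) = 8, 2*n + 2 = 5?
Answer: 4131/31 ≈ 133.26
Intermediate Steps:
n = 3/2 (n = -1 + (½)*5 = -1 + 5/2 = 3/2 ≈ 1.5000)
l(s, o) = 8 (l(s, o) = 3 - 5*(-1) = 3 - 1*(-5) = 3 + 5 = 8)
H(r, q) = 8/7 (H(r, q) = (⅐)*8 = 8/7)
J(y) = -24 (J(y) = -3*8 = -24)
(49*68 + 4930)/(86 + J(H(-1, 3))) = (49*68 + 4930)/(86 - 24) = (3332 + 4930)/62 = 8262*(1/62) = 4131/31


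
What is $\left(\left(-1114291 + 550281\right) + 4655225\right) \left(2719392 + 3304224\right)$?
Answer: $24643908133440$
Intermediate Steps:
$\left(\left(-1114291 + 550281\right) + 4655225\right) \left(2719392 + 3304224\right) = \left(-564010 + 4655225\right) 6023616 = 4091215 \cdot 6023616 = 24643908133440$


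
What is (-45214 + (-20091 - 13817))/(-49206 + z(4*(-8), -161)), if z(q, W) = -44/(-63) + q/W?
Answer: 57323889/35649097 ≈ 1.6080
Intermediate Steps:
z(q, W) = 44/63 + q/W (z(q, W) = -44*(-1/63) + q/W = 44/63 + q/W)
(-45214 + (-20091 - 13817))/(-49206 + z(4*(-8), -161)) = (-45214 + (-20091 - 13817))/(-49206 + (44/63 + (4*(-8))/(-161))) = (-45214 - 33908)/(-49206 + (44/63 - 32*(-1/161))) = -79122/(-49206 + (44/63 + 32/161)) = -79122/(-49206 + 1300/1449) = -79122/(-71298194/1449) = -79122*(-1449/71298194) = 57323889/35649097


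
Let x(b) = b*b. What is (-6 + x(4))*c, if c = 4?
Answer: 40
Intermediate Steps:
x(b) = b**2
(-6 + x(4))*c = (-6 + 4**2)*4 = (-6 + 16)*4 = 10*4 = 40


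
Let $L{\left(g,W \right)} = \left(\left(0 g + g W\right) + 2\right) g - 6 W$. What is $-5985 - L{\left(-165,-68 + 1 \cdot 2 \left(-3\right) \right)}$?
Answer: $2008551$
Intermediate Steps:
$L{\left(g,W \right)} = - 6 W + g \left(2 + W g\right)$ ($L{\left(g,W \right)} = \left(\left(0 + W g\right) + 2\right) g - 6 W = \left(W g + 2\right) g - 6 W = \left(2 + W g\right) g - 6 W = g \left(2 + W g\right) - 6 W = - 6 W + g \left(2 + W g\right)$)
$-5985 - L{\left(-165,-68 + 1 \cdot 2 \left(-3\right) \right)} = -5985 - \left(- 6 \left(-68 + 1 \cdot 2 \left(-3\right)\right) + 2 \left(-165\right) + \left(-68 + 1 \cdot 2 \left(-3\right)\right) \left(-165\right)^{2}\right) = -5985 - \left(- 6 \left(-68 + 1 \left(-6\right)\right) - 330 + \left(-68 + 1 \left(-6\right)\right) 27225\right) = -5985 - \left(- 6 \left(-68 - 6\right) - 330 + \left(-68 - 6\right) 27225\right) = -5985 - \left(\left(-6\right) \left(-74\right) - 330 - 2014650\right) = -5985 - \left(444 - 330 - 2014650\right) = -5985 - -2014536 = -5985 + 2014536 = 2008551$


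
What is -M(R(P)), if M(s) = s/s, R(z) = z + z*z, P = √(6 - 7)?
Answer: -1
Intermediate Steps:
P = I (P = √(-1) = I ≈ 1.0*I)
R(z) = z + z²
M(s) = 1
-M(R(P)) = -1*1 = -1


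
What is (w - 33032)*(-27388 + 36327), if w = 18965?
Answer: -125744913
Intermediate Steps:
(w - 33032)*(-27388 + 36327) = (18965 - 33032)*(-27388 + 36327) = -14067*8939 = -125744913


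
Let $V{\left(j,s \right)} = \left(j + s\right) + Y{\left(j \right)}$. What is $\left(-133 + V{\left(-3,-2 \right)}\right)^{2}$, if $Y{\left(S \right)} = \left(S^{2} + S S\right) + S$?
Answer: $15129$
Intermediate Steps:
$Y{\left(S \right)} = S + 2 S^{2}$ ($Y{\left(S \right)} = \left(S^{2} + S^{2}\right) + S = 2 S^{2} + S = S + 2 S^{2}$)
$V{\left(j,s \right)} = j + s + j \left(1 + 2 j\right)$ ($V{\left(j,s \right)} = \left(j + s\right) + j \left(1 + 2 j\right) = j + s + j \left(1 + 2 j\right)$)
$\left(-133 + V{\left(-3,-2 \right)}\right)^{2} = \left(-133 - \left(5 + 3 \left(1 + 2 \left(-3\right)\right)\right)\right)^{2} = \left(-133 - \left(5 + 3 \left(1 - 6\right)\right)\right)^{2} = \left(-133 - -10\right)^{2} = \left(-133 + 10\right)^{2} = \left(-123\right)^{2} = 15129$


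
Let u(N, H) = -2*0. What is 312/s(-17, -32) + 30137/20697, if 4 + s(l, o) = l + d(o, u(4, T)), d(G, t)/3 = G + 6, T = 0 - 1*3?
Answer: -128663/75889 ≈ -1.6954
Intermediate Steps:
T = -3 (T = 0 - 3 = -3)
u(N, H) = 0
d(G, t) = 18 + 3*G (d(G, t) = 3*(G + 6) = 3*(6 + G) = 18 + 3*G)
s(l, o) = 14 + l + 3*o (s(l, o) = -4 + (l + (18 + 3*o)) = -4 + (18 + l + 3*o) = 14 + l + 3*o)
312/s(-17, -32) + 30137/20697 = 312/(14 - 17 + 3*(-32)) + 30137/20697 = 312/(14 - 17 - 96) + 30137*(1/20697) = 312/(-99) + 30137/20697 = 312*(-1/99) + 30137/20697 = -104/33 + 30137/20697 = -128663/75889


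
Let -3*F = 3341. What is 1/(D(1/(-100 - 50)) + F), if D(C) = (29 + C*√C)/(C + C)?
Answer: -5919600/19467591203 - 30*I*√6/19467591203 ≈ -0.00030407 - 3.7747e-9*I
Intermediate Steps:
F = -3341/3 (F = -⅓*3341 = -3341/3 ≈ -1113.7)
D(C) = (29 + C^(3/2))/(2*C) (D(C) = (29 + C^(3/2))/((2*C)) = (29 + C^(3/2))*(1/(2*C)) = (29 + C^(3/2))/(2*C))
1/(D(1/(-100 - 50)) + F) = 1/((29 + (1/(-100 - 50))^(3/2))/(2*(1/(-100 - 50))) - 3341/3) = 1/((29 + (1/(-150))^(3/2))/(2*(1/(-150))) - 3341/3) = 1/((29 + (-1/150)^(3/2))/(2*(-1/150)) - 3341/3) = 1/((½)*(-150)*(29 - I*√6/4500) - 3341/3) = 1/((-2175 + I*√6/60) - 3341/3) = 1/(-9866/3 + I*√6/60)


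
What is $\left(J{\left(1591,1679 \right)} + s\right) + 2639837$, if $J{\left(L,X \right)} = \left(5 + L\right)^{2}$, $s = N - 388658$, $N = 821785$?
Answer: $5620180$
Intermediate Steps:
$s = 433127$ ($s = 821785 - 388658 = 433127$)
$\left(J{\left(1591,1679 \right)} + s\right) + 2639837 = \left(\left(5 + 1591\right)^{2} + 433127\right) + 2639837 = \left(1596^{2} + 433127\right) + 2639837 = \left(2547216 + 433127\right) + 2639837 = 2980343 + 2639837 = 5620180$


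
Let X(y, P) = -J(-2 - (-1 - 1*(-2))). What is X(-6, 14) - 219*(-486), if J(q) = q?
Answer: 106437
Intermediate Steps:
X(y, P) = 3 (X(y, P) = -(-2 - (-1 - 1*(-2))) = -(-2 - (-1 + 2)) = -(-2 - 1*1) = -(-2 - 1) = -1*(-3) = 3)
X(-6, 14) - 219*(-486) = 3 - 219*(-486) = 3 + 106434 = 106437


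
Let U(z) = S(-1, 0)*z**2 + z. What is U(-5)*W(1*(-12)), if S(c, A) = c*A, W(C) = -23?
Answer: 115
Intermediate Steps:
S(c, A) = A*c
U(z) = z (U(z) = (0*(-1))*z**2 + z = 0*z**2 + z = 0 + z = z)
U(-5)*W(1*(-12)) = -5*(-23) = 115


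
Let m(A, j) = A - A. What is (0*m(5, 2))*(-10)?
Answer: 0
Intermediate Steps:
m(A, j) = 0
(0*m(5, 2))*(-10) = (0*0)*(-10) = 0*(-10) = 0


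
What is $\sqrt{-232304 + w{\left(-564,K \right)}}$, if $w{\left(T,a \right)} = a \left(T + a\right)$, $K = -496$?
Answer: $4 \sqrt{18341} \approx 541.72$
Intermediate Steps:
$\sqrt{-232304 + w{\left(-564,K \right)}} = \sqrt{-232304 - 496 \left(-564 - 496\right)} = \sqrt{-232304 - -525760} = \sqrt{-232304 + 525760} = \sqrt{293456} = 4 \sqrt{18341}$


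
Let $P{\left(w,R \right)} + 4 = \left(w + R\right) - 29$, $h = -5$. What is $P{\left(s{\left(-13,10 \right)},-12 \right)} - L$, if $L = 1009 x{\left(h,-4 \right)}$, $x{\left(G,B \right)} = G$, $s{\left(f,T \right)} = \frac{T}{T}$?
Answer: $5001$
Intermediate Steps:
$s{\left(f,T \right)} = 1$
$P{\left(w,R \right)} = -33 + R + w$ ($P{\left(w,R \right)} = -4 - \left(29 - R - w\right) = -4 + \left(-29 + R + w\right) = -33 + R + w$)
$L = -5045$ ($L = 1009 \left(-5\right) = -5045$)
$P{\left(s{\left(-13,10 \right)},-12 \right)} - L = \left(-33 - 12 + 1\right) - -5045 = -44 + 5045 = 5001$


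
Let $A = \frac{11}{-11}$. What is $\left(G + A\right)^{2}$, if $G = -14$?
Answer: $225$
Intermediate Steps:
$A = -1$ ($A = 11 \left(- \frac{1}{11}\right) = -1$)
$\left(G + A\right)^{2} = \left(-14 - 1\right)^{2} = \left(-15\right)^{2} = 225$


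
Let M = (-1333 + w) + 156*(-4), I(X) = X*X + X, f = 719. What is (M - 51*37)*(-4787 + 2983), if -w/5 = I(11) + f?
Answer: 14610596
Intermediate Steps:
I(X) = X + X**2 (I(X) = X**2 + X = X + X**2)
w = -4255 (w = -5*(11*(1 + 11) + 719) = -5*(11*12 + 719) = -5*(132 + 719) = -5*851 = -4255)
M = -6212 (M = (-1333 - 4255) + 156*(-4) = -5588 - 624 = -6212)
(M - 51*37)*(-4787 + 2983) = (-6212 - 51*37)*(-4787 + 2983) = (-6212 - 1887)*(-1804) = -8099*(-1804) = 14610596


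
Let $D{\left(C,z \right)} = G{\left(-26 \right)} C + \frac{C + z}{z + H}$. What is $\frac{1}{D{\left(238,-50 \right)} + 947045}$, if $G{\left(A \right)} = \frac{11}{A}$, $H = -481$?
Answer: $\frac{6903}{6536754112} \approx 1.056 \cdot 10^{-6}$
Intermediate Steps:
$D{\left(C,z \right)} = - \frac{11 C}{26} + \frac{C + z}{-481 + z}$ ($D{\left(C,z \right)} = \frac{11}{-26} C + \frac{C + z}{z - 481} = 11 \left(- \frac{1}{26}\right) C + \frac{C + z}{-481 + z} = - \frac{11 C}{26} + \frac{C + z}{-481 + z}$)
$\frac{1}{D{\left(238,-50 \right)} + 947045} = \frac{1}{\frac{26 \left(-50\right) + 5317 \cdot 238 - 2618 \left(-50\right)}{26 \left(-481 - 50\right)} + 947045} = \frac{1}{\frac{-1300 + 1265446 + 130900}{26 \left(-531\right)} + 947045} = \frac{1}{\frac{1}{26} \left(- \frac{1}{531}\right) 1395046 + 947045} = \frac{1}{- \frac{697523}{6903} + 947045} = \frac{1}{\frac{6536754112}{6903}} = \frac{6903}{6536754112}$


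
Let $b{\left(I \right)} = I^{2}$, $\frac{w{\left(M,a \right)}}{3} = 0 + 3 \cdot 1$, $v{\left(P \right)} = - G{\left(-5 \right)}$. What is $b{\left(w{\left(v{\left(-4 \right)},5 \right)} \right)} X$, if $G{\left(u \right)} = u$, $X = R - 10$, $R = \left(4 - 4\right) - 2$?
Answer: $-972$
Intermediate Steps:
$R = -2$ ($R = 0 - 2 = -2$)
$X = -12$ ($X = -2 - 10 = -12$)
$v{\left(P \right)} = 5$ ($v{\left(P \right)} = \left(-1\right) \left(-5\right) = 5$)
$w{\left(M,a \right)} = 9$ ($w{\left(M,a \right)} = 3 \left(0 + 3 \cdot 1\right) = 3 \left(0 + 3\right) = 3 \cdot 3 = 9$)
$b{\left(w{\left(v{\left(-4 \right)},5 \right)} \right)} X = 9^{2} \left(-12\right) = 81 \left(-12\right) = -972$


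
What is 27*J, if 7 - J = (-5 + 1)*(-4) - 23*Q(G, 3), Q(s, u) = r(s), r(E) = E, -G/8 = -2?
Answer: 9693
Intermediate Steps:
G = 16 (G = -8*(-2) = 16)
Q(s, u) = s
J = 359 (J = 7 - ((-5 + 1)*(-4) - 23*16) = 7 - (-4*(-4) - 368) = 7 - (16 - 368) = 7 - 1*(-352) = 7 + 352 = 359)
27*J = 27*359 = 9693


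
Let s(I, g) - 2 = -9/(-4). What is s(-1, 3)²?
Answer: 289/16 ≈ 18.063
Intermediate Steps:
s(I, g) = 17/4 (s(I, g) = 2 - 9/(-4) = 2 - 9*(-¼) = 2 + 9/4 = 17/4)
s(-1, 3)² = (17/4)² = 289/16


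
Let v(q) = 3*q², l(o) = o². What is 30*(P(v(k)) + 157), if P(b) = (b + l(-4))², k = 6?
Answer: 465990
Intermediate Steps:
P(b) = (16 + b)² (P(b) = (b + (-4)²)² = (b + 16)² = (16 + b)²)
30*(P(v(k)) + 157) = 30*((16 + 3*6²)² + 157) = 30*((16 + 3*36)² + 157) = 30*((16 + 108)² + 157) = 30*(124² + 157) = 30*(15376 + 157) = 30*15533 = 465990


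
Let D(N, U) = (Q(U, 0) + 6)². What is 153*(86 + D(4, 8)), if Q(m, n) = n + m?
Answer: 43146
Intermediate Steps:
Q(m, n) = m + n
D(N, U) = (6 + U)² (D(N, U) = ((U + 0) + 6)² = (U + 6)² = (6 + U)²)
153*(86 + D(4, 8)) = 153*(86 + (6 + 8)²) = 153*(86 + 14²) = 153*(86 + 196) = 153*282 = 43146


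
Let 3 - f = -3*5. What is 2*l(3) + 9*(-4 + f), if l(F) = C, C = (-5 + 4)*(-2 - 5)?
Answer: 140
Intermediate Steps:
f = 18 (f = 3 - (-3)*5 = 3 - 1*(-15) = 3 + 15 = 18)
C = 7 (C = -1*(-7) = 7)
l(F) = 7
2*l(3) + 9*(-4 + f) = 2*7 + 9*(-4 + 18) = 14 + 9*14 = 14 + 126 = 140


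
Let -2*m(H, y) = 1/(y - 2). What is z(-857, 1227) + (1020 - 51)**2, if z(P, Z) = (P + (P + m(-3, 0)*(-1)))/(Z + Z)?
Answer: 9216834319/9816 ≈ 9.3896e+5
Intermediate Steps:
m(H, y) = -1/(2*(-2 + y)) (m(H, y) = -1/(2*(y - 2)) = -1/(2*(-2 + y)))
z(P, Z) = (-1/4 + 2*P)/(2*Z) (z(P, Z) = (P + (P - 1/(-4 + 2*0)*(-1)))/(Z + Z) = (P + (P - 1/(-4 + 0)*(-1)))/((2*Z)) = (P + (P - 1/(-4)*(-1)))*(1/(2*Z)) = (P + (P - 1*(-1/4)*(-1)))*(1/(2*Z)) = (P + (P + (1/4)*(-1)))*(1/(2*Z)) = (P + (P - 1/4))*(1/(2*Z)) = (P + (-1/4 + P))*(1/(2*Z)) = (-1/4 + 2*P)*(1/(2*Z)) = (-1/4 + 2*P)/(2*Z))
z(-857, 1227) + (1020 - 51)**2 = (-1/8 - 857)/1227 + (1020 - 51)**2 = (1/1227)*(-6857/8) + 969**2 = -6857/9816 + 938961 = 9216834319/9816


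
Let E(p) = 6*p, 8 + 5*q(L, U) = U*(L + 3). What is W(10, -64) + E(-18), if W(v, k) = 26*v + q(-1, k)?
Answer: 624/5 ≈ 124.80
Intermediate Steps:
q(L, U) = -8/5 + U*(3 + L)/5 (q(L, U) = -8/5 + (U*(L + 3))/5 = -8/5 + (U*(3 + L))/5 = -8/5 + U*(3 + L)/5)
W(v, k) = -8/5 + 26*v + 2*k/5 (W(v, k) = 26*v + (-8/5 + 3*k/5 + (⅕)*(-1)*k) = 26*v + (-8/5 + 3*k/5 - k/5) = 26*v + (-8/5 + 2*k/5) = -8/5 + 26*v + 2*k/5)
W(10, -64) + E(-18) = (-8/5 + 26*10 + (⅖)*(-64)) + 6*(-18) = (-8/5 + 260 - 128/5) - 108 = 1164/5 - 108 = 624/5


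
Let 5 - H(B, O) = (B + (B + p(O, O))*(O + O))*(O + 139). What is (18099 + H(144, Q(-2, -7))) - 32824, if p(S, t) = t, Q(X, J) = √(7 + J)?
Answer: -34736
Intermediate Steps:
H(B, O) = 5 - (139 + O)*(B + 2*O*(B + O)) (H(B, O) = 5 - (B + (B + O)*(O + O))*(O + 139) = 5 - (B + (B + O)*(2*O))*(139 + O) = 5 - (B + 2*O*(B + O))*(139 + O) = 5 - (139 + O)*(B + 2*O*(B + O)))
(18099 + H(144, Q(-2, -7))) - 32824 = (18099 + (5 - 278*(√(7 - 7))² - 139*144 - 2*(7 - 7)^(3/2) - 279*144*√(7 - 7) - 2*144*(√(7 - 7))²)) - 32824 = (18099 + (5 - 278*(√0)² - 20016 - 2*(√0)³ - 279*144*√0 - 2*144*(√0)²)) - 32824 = (18099 + (5 - 278*0² - 20016 - 2*0³ - 279*144*0 - 2*144*0²)) - 32824 = (18099 + (5 - 278*0 - 20016 - 2*0 + 0 - 2*144*0)) - 32824 = (18099 + (5 + 0 - 20016 + 0 + 0 + 0)) - 32824 = (18099 - 20011) - 32824 = -1912 - 32824 = -34736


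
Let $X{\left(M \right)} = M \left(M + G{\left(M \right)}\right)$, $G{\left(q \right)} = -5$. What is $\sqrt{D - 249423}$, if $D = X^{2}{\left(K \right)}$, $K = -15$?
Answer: $i \sqrt{159423} \approx 399.28 i$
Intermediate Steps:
$X{\left(M \right)} = M \left(-5 + M\right)$ ($X{\left(M \right)} = M \left(M - 5\right) = M \left(-5 + M\right)$)
$D = 90000$ ($D = \left(- 15 \left(-5 - 15\right)\right)^{2} = \left(\left(-15\right) \left(-20\right)\right)^{2} = 300^{2} = 90000$)
$\sqrt{D - 249423} = \sqrt{90000 - 249423} = \sqrt{-159423} = i \sqrt{159423}$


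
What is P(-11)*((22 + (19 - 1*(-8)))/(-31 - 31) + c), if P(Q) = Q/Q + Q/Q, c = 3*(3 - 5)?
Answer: -421/31 ≈ -13.581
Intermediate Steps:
c = -6 (c = 3*(-2) = -6)
P(Q) = 2 (P(Q) = 1 + 1 = 2)
P(-11)*((22 + (19 - 1*(-8)))/(-31 - 31) + c) = 2*((22 + (19 - 1*(-8)))/(-31 - 31) - 6) = 2*((22 + (19 + 8))/(-62) - 6) = 2*((22 + 27)*(-1/62) - 6) = 2*(49*(-1/62) - 6) = 2*(-49/62 - 6) = 2*(-421/62) = -421/31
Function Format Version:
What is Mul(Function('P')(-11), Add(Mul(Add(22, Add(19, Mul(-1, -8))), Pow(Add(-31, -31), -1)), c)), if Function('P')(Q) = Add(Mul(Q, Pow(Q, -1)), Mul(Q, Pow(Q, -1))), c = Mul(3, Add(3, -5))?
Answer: Rational(-421, 31) ≈ -13.581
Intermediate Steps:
c = -6 (c = Mul(3, -2) = -6)
Function('P')(Q) = 2 (Function('P')(Q) = Add(1, 1) = 2)
Mul(Function('P')(-11), Add(Mul(Add(22, Add(19, Mul(-1, -8))), Pow(Add(-31, -31), -1)), c)) = Mul(2, Add(Mul(Add(22, Add(19, Mul(-1, -8))), Pow(Add(-31, -31), -1)), -6)) = Mul(2, Add(Mul(Add(22, Add(19, 8)), Pow(-62, -1)), -6)) = Mul(2, Add(Mul(Add(22, 27), Rational(-1, 62)), -6)) = Mul(2, Add(Mul(49, Rational(-1, 62)), -6)) = Mul(2, Add(Rational(-49, 62), -6)) = Mul(2, Rational(-421, 62)) = Rational(-421, 31)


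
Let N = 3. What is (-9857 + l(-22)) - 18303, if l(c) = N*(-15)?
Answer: -28205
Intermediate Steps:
l(c) = -45 (l(c) = 3*(-15) = -45)
(-9857 + l(-22)) - 18303 = (-9857 - 45) - 18303 = -9902 - 18303 = -28205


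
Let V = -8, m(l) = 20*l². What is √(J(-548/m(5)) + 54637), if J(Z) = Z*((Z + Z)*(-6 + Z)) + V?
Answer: √533319847095/3125 ≈ 233.69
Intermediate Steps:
J(Z) = -8 + 2*Z²*(-6 + Z) (J(Z) = Z*((Z + Z)*(-6 + Z)) - 8 = Z*((2*Z)*(-6 + Z)) - 8 = Z*(2*Z*(-6 + Z)) - 8 = 2*Z²*(-6 + Z) - 8 = -8 + 2*Z²*(-6 + Z))
√(J(-548/m(5)) + 54637) = √((-8 - 12*(-548/(20*5²))² + 2*(-548/(20*5²))³) + 54637) = √((-8 - 12*(-548/(20*25))² + 2*(-548/(20*25))³) + 54637) = √((-8 - 12*(-548/500)² + 2*(-548/500)³) + 54637) = √((-8 - 12*(-548*1/500)² + 2*(-548*1/500)³) + 54637) = √((-8 - 12*(-137/125)² + 2*(-137/125)³) + 54637) = √((-8 - 12*18769/15625 + 2*(-2571353/1953125)) + 54637) = √((-8 - 225228/15625 - 5142706/1953125) + 54637) = √(-48921206/1953125 + 54637) = √(106663969419/1953125) = √533319847095/3125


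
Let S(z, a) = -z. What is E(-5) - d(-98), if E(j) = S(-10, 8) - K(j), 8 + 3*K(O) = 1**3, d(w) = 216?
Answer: -611/3 ≈ -203.67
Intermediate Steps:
K(O) = -7/3 (K(O) = -8/3 + (1/3)*1**3 = -8/3 + (1/3)*1 = -8/3 + 1/3 = -7/3)
E(j) = 37/3 (E(j) = -1*(-10) - 1*(-7/3) = 10 + 7/3 = 37/3)
E(-5) - d(-98) = 37/3 - 1*216 = 37/3 - 216 = -611/3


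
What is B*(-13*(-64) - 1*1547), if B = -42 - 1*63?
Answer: 75075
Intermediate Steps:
B = -105 (B = -42 - 63 = -105)
B*(-13*(-64) - 1*1547) = -105*(-13*(-64) - 1*1547) = -105*(832 - 1547) = -105*(-715) = 75075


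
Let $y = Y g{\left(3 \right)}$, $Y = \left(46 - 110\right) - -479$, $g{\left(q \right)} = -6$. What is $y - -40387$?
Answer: $37897$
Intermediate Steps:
$Y = 415$ ($Y = \left(46 - 110\right) + 479 = -64 + 479 = 415$)
$y = -2490$ ($y = 415 \left(-6\right) = -2490$)
$y - -40387 = -2490 - -40387 = -2490 + 40387 = 37897$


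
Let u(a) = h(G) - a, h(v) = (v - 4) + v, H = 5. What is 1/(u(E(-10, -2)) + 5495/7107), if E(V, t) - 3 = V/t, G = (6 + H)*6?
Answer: 7107/858335 ≈ 0.0082800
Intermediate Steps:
G = 66 (G = (6 + 5)*6 = 11*6 = 66)
E(V, t) = 3 + V/t
h(v) = -4 + 2*v (h(v) = (-4 + v) + v = -4 + 2*v)
u(a) = 128 - a (u(a) = (-4 + 2*66) - a = (-4 + 132) - a = 128 - a)
1/(u(E(-10, -2)) + 5495/7107) = 1/((128 - (3 - 10/(-2))) + 5495/7107) = 1/((128 - (3 - 10*(-1/2))) + 5495*(1/7107)) = 1/((128 - (3 + 5)) + 5495/7107) = 1/((128 - 1*8) + 5495/7107) = 1/((128 - 8) + 5495/7107) = 1/(120 + 5495/7107) = 1/(858335/7107) = 7107/858335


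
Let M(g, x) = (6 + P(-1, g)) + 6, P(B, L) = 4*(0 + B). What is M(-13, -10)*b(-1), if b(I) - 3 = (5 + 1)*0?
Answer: 24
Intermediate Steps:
P(B, L) = 4*B
b(I) = 3 (b(I) = 3 + (5 + 1)*0 = 3 + 6*0 = 3 + 0 = 3)
M(g, x) = 8 (M(g, x) = (6 + 4*(-1)) + 6 = (6 - 4) + 6 = 2 + 6 = 8)
M(-13, -10)*b(-1) = 8*3 = 24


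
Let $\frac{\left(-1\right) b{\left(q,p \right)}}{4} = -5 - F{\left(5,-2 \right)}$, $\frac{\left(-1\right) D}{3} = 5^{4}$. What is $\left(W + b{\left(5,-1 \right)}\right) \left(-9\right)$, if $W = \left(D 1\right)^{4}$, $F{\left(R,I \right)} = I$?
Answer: $-111236572265733$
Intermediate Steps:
$D = -1875$ ($D = - 3 \cdot 5^{4} = \left(-3\right) 625 = -1875$)
$b{\left(q,p \right)} = 12$ ($b{\left(q,p \right)} = - 4 \left(-5 - -2\right) = - 4 \left(-5 + 2\right) = \left(-4\right) \left(-3\right) = 12$)
$W = 12359619140625$ ($W = \left(\left(-1875\right) 1\right)^{4} = \left(-1875\right)^{4} = 12359619140625$)
$\left(W + b{\left(5,-1 \right)}\right) \left(-9\right) = \left(12359619140625 + 12\right) \left(-9\right) = 12359619140637 \left(-9\right) = -111236572265733$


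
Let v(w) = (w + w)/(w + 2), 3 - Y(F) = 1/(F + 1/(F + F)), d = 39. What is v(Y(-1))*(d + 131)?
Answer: 220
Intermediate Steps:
Y(F) = 3 - 1/(F + 1/(2*F)) (Y(F) = 3 - 1/(F + 1/(F + F)) = 3 - 1/(F + 1/(2*F)))
v(w) = 2*w/(2 + w) (v(w) = (2*w)/(2 + w) = 2*w/(2 + w))
v(Y(-1))*(d + 131) = (2*((3 - 2*(-1) + 6*(-1)²)/(1 + 2*(-1)²))/(2 + (3 - 2*(-1) + 6*(-1)²)/(1 + 2*(-1)²)))*(39 + 131) = (2*((3 + 2 + 6*1)/(1 + 2*1))/(2 + (3 + 2 + 6*1)/(1 + 2*1)))*170 = (2*((3 + 2 + 6)/(1 + 2))/(2 + (3 + 2 + 6)/(1 + 2)))*170 = (2*(11/3)/(2 + 11/3))*170 = (2*(11/3)/(17/3))*170 = (2*(11/3)*(3/17))*170 = (22/17)*170 = 220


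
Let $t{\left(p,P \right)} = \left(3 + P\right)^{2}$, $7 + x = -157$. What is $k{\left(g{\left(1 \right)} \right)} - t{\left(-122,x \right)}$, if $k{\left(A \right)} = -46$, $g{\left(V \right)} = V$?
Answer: $-25967$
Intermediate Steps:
$x = -164$ ($x = -7 - 157 = -164$)
$k{\left(g{\left(1 \right)} \right)} - t{\left(-122,x \right)} = -46 - \left(3 - 164\right)^{2} = -46 - \left(-161\right)^{2} = -46 - 25921 = -25967$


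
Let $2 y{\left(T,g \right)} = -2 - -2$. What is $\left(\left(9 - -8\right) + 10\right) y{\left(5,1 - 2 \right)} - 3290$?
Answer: $-3290$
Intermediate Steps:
$y{\left(T,g \right)} = 0$ ($y{\left(T,g \right)} = \frac{-2 - -2}{2} = \frac{-2 + 2}{2} = \frac{1}{2} \cdot 0 = 0$)
$\left(\left(9 - -8\right) + 10\right) y{\left(5,1 - 2 \right)} - 3290 = \left(\left(9 - -8\right) + 10\right) 0 - 3290 = \left(\left(9 + 8\right) + 10\right) 0 - 3290 = \left(17 + 10\right) 0 - 3290 = 27 \cdot 0 - 3290 = 0 - 3290 = -3290$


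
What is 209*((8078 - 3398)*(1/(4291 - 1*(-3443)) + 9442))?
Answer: 11904442415580/1289 ≈ 9.2354e+9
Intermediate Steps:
209*((8078 - 3398)*(1/(4291 - 1*(-3443)) + 9442)) = 209*(4680*(1/(4291 + 3443) + 9442)) = 209*(4680*(1/7734 + 9442)) = 209*(4680*(73024429/7734)) = 209*(56959054620/1289) = 11904442415580/1289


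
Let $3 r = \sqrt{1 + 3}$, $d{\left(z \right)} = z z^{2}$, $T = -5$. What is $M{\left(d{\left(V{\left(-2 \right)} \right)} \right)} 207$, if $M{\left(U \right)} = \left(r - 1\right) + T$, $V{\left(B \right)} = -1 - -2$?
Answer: $-1104$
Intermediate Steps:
$V{\left(B \right)} = 1$ ($V{\left(B \right)} = -1 + 2 = 1$)
$d{\left(z \right)} = z^{3}$
$r = \frac{2}{3}$ ($r = \frac{\sqrt{1 + 3}}{3} = \frac{\sqrt{4}}{3} = \frac{1}{3} \cdot 2 = \frac{2}{3} \approx 0.66667$)
$M{\left(U \right)} = - \frac{16}{3}$ ($M{\left(U \right)} = \left(\frac{2}{3} - 1\right) - 5 = - \frac{1}{3} - 5 = - \frac{16}{3}$)
$M{\left(d{\left(V{\left(-2 \right)} \right)} \right)} 207 = \left(- \frac{16}{3}\right) 207 = -1104$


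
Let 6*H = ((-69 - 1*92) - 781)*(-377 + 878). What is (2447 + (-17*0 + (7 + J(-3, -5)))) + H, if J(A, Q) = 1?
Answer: -76202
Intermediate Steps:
H = -78657 (H = (((-69 - 1*92) - 781)*(-377 + 878))/6 = (((-69 - 92) - 781)*501)/6 = ((-161 - 781)*501)/6 = (-942*501)/6 = (⅙)*(-471942) = -78657)
(2447 + (-17*0 + (7 + J(-3, -5)))) + H = (2447 + (-17*0 + (7 + 1))) - 78657 = (2447 + (0 + 8)) - 78657 = (2447 + 8) - 78657 = 2455 - 78657 = -76202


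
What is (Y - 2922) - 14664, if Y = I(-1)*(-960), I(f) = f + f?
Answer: -15666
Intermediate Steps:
I(f) = 2*f
Y = 1920 (Y = (2*(-1))*(-960) = -2*(-960) = 1920)
(Y - 2922) - 14664 = (1920 - 2922) - 14664 = -1002 - 14664 = -15666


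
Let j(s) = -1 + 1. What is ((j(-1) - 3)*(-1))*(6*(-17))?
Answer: -306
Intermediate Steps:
j(s) = 0
((j(-1) - 3)*(-1))*(6*(-17)) = ((0 - 3)*(-1))*(6*(-17)) = -3*(-1)*(-102) = 3*(-102) = -306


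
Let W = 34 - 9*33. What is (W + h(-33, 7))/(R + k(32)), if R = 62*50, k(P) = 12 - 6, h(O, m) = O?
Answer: -148/1553 ≈ -0.095299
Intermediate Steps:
W = -263 (W = 34 - 297 = -263)
k(P) = 6
R = 3100
(W + h(-33, 7))/(R + k(32)) = (-263 - 33)/(3100 + 6) = -296/3106 = -296*1/3106 = -148/1553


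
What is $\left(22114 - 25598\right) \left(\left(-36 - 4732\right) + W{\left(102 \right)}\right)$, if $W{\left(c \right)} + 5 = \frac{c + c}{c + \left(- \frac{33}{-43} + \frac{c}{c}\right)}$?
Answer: $\frac{37084312668}{2231} \approx 1.6622 \cdot 10^{7}$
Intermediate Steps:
$W{\left(c \right)} = -5 + \frac{2 c}{\frac{76}{43} + c}$ ($W{\left(c \right)} = -5 + \frac{c + c}{c + \left(- \frac{33}{-43} + \frac{c}{c}\right)} = -5 + \frac{2 c}{c + \left(\left(-33\right) \left(- \frac{1}{43}\right) + 1\right)} = -5 + \frac{2 c}{c + \left(\frac{33}{43} + 1\right)} = -5 + \frac{2 c}{c + \frac{76}{43}} = -5 + \frac{2 c}{\frac{76}{43} + c}$)
$\left(22114 - 25598\right) \left(\left(-36 - 4732\right) + W{\left(102 \right)}\right) = \left(22114 - 25598\right) \left(\left(-36 - 4732\right) + \frac{-380 - 13158}{76 + 43 \cdot 102}\right) = - 3484 \left(\left(-36 - 4732\right) + \frac{-380 - 13158}{76 + 4386}\right) = - 3484 \left(-4768 + \frac{1}{4462} \left(-13538\right)\right) = - 3484 \left(-4768 - \frac{6769}{2231}\right) = \left(-3484\right) \left(- \frac{10644177}{2231}\right) = \frac{37084312668}{2231}$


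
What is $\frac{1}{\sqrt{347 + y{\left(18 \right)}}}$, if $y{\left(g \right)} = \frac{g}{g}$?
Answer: $\frac{\sqrt{87}}{174} \approx 0.053606$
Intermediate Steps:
$y{\left(g \right)} = 1$
$\frac{1}{\sqrt{347 + y{\left(18 \right)}}} = \frac{1}{\sqrt{347 + 1}} = \frac{1}{\sqrt{348}} = \frac{1}{2 \sqrt{87}} = \frac{\sqrt{87}}{174}$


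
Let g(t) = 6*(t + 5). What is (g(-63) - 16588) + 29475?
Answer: 12539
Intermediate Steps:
g(t) = 30 + 6*t (g(t) = 6*(5 + t) = 30 + 6*t)
(g(-63) - 16588) + 29475 = ((30 + 6*(-63)) - 16588) + 29475 = ((30 - 378) - 16588) + 29475 = (-348 - 16588) + 29475 = -16936 + 29475 = 12539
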